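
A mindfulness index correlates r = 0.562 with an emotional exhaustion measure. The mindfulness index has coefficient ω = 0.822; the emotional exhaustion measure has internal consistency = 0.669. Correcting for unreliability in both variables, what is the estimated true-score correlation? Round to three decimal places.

r_true = r_obs / √(r_xx · r_yy) = 0.562 / √(0.822 × 0.669) = 0.562 / √0.549918 = 0.562 / 0.7416 ≈ 0.758.

0.758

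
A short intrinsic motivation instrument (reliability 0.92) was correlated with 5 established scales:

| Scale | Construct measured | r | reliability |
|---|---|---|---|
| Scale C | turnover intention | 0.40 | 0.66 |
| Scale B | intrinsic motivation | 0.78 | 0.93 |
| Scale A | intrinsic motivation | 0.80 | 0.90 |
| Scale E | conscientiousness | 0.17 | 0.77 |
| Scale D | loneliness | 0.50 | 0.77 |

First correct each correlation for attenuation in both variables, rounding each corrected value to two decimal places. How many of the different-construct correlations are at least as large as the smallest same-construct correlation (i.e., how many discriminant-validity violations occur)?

0

Disattenuated r (r / √(r_scale · r_new)):
  Scale C (disc): 0.40 / √(0.66·0.92) = 0.51
  Scale B (conv): 0.78 / √(0.93·0.92) = 0.84
  Scale A (conv): 0.80 / √(0.90·0.92) = 0.88
  Scale E (disc): 0.17 / √(0.77·0.92) = 0.20
  Scale D (disc): 0.50 / √(0.77·0.92) = 0.59
Smallest convergent = 0.84. Discriminant values: 0.51, 0.20, 0.59; count ≥ 0.84 → 0.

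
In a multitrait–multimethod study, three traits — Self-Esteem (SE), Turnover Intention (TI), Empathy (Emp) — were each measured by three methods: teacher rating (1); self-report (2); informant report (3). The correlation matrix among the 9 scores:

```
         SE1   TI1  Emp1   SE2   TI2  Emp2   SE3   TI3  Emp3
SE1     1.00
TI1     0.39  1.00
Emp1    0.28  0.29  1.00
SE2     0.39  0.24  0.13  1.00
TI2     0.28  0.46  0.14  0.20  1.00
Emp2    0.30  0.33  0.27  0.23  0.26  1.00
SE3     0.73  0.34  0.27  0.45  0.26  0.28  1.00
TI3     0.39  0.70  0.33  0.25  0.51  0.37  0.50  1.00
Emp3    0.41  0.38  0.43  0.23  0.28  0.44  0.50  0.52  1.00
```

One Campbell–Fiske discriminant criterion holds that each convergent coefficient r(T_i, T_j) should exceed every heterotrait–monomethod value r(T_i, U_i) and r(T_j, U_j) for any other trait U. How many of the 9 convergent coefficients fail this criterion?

Convergent coefficients and their comparison sets:
SE (methods 1·2): 0.39 vs {0.39, 0.20, 0.28, 0.23} → fail.
SE (methods 1·3): 0.73 vs {0.39, 0.50, 0.28, 0.50} → pass.
SE (methods 2·3): 0.45 vs {0.20, 0.50, 0.23, 0.50} → fail.
TI (methods 1·2): 0.46 vs {0.39, 0.20, 0.29, 0.26} → pass.
TI (methods 1·3): 0.70 vs {0.39, 0.50, 0.29, 0.52} → pass.
TI (methods 2·3): 0.51 vs {0.20, 0.50, 0.26, 0.52} → fail.
Emp (methods 1·2): 0.27 vs {0.28, 0.23, 0.29, 0.26} → fail.
Emp (methods 1·3): 0.43 vs {0.28, 0.50, 0.29, 0.52} → fail.
Emp (methods 2·3): 0.44 vs {0.23, 0.50, 0.26, 0.52} → fail.
6 of 9 fail.

6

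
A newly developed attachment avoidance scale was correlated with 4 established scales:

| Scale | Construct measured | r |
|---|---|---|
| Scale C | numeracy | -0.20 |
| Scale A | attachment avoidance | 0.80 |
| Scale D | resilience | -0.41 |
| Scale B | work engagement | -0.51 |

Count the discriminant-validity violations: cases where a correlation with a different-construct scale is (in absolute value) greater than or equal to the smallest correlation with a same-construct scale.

0

Convergent (same construct = attachment avoidance): Scale A.
Smallest convergent = 0.80. Discriminant |r|: 0.20, 0.41, 0.51; count ≥ 0.80 → 0.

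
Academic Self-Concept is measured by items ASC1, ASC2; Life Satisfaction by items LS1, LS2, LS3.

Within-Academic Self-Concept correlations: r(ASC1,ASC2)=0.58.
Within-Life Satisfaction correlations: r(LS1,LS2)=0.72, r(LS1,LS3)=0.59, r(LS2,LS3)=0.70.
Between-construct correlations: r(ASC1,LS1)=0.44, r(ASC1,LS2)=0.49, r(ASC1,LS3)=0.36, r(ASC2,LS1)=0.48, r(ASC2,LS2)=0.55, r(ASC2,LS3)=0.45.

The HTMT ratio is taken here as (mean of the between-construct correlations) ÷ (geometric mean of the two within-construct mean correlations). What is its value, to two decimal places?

0.74

Mean heterotrait r = 2.77/6 = 0.4617.
Mean within-ASC = 0.58/1 = 0.5800; mean within-LS = 2.01/3 = 0.6700.
Geometric mean = √(0.5800 × 0.6700) = 0.6234.
HTMT = 0.4617 / 0.6234 = 0.74.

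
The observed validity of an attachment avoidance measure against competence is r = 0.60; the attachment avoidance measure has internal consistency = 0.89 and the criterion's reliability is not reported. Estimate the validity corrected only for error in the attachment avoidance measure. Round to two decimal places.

Single correction: r_c = r_obs / √r_xx = 0.60 / √0.89 = 0.60 / 0.9434 ≈ 0.64.

0.64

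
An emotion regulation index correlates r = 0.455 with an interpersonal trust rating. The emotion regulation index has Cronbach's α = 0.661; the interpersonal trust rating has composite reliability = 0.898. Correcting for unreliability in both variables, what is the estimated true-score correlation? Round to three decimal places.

0.591

r_true = r_obs / √(r_xx · r_yy) = 0.455 / √(0.661 × 0.898) = 0.455 / √0.593578 = 0.455 / 0.7704 ≈ 0.591.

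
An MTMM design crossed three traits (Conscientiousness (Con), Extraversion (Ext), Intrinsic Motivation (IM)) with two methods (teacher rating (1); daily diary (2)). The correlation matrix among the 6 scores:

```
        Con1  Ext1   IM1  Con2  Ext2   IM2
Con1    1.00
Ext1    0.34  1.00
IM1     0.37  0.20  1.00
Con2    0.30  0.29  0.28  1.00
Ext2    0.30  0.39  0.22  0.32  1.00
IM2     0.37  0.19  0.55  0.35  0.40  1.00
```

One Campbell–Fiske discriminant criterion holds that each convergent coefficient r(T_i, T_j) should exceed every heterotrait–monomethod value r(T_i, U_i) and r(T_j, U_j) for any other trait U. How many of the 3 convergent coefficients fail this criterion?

2

Convergent coefficients and their comparison sets:
Con (methods 1·2): 0.30 vs {0.34, 0.32, 0.37, 0.35} → fail.
Ext (methods 1·2): 0.39 vs {0.34, 0.32, 0.20, 0.40} → fail.
IM (methods 1·2): 0.55 vs {0.37, 0.35, 0.20, 0.40} → pass.
2 of 3 fail.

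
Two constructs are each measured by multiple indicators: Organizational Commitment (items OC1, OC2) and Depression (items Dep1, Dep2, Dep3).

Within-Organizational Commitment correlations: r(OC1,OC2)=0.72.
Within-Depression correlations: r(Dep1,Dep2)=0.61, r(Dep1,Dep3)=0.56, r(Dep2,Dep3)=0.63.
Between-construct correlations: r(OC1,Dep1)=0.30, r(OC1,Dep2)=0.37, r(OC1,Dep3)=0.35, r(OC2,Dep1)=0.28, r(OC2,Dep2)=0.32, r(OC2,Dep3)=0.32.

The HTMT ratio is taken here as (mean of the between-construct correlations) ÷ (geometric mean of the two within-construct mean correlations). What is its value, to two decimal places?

Between-construct mean = 1.94/6 = 0.3233.
Mean within-OC = 0.72/1 = 0.7200; mean within-Dep = 1.80/3 = 0.6000.
Geometric mean = √(0.7200 × 0.6000) = 0.6573.
HTMT = 0.3233 / 0.6573 = 0.49.

0.49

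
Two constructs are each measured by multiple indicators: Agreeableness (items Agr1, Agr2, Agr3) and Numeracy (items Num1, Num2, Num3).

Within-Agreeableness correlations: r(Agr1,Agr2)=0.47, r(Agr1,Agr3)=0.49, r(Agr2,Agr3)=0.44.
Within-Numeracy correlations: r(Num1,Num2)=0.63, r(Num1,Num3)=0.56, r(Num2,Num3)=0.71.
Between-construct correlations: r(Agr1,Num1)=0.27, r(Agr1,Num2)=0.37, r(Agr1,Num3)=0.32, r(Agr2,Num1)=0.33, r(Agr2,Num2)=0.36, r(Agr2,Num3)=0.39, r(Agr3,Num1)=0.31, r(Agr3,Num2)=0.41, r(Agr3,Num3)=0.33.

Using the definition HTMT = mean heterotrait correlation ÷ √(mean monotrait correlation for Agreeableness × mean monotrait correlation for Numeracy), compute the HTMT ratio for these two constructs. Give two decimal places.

Mean heterotrait r = 3.09/9 = 0.3433.
Mean within-Agr = 1.40/3 = 0.4667; mean within-Num = 1.90/3 = 0.6333.
Geometric mean = √(0.4667 × 0.6333) = 0.5437.
HTMT = 0.3433 / 0.5437 = 0.63.

0.63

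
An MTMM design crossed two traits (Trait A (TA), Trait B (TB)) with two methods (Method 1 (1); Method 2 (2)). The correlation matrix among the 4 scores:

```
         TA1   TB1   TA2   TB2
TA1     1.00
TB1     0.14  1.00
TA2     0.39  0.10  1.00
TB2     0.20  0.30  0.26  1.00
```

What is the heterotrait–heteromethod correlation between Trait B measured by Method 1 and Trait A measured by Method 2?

Different traits and methods: r(TB1, TA2) = 0.10.

0.10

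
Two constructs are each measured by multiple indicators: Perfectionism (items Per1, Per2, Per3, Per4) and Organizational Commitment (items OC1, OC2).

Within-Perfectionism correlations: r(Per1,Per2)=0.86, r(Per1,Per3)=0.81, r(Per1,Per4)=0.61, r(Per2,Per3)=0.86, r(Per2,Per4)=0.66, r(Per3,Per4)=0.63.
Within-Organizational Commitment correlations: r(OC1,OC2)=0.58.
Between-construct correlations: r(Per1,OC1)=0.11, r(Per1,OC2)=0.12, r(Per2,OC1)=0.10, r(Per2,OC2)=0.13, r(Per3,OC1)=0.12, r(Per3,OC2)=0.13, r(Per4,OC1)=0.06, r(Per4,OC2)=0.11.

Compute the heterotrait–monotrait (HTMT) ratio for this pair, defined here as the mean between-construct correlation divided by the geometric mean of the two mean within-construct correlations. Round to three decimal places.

0.168

Mean between = 0.88/8 = 0.1100.
Mean within-Per = 4.43/6 = 0.7383; mean within-OC = 0.58/1 = 0.5800.
Geometric mean = √(0.7383 × 0.5800) = 0.6544.
HTMT = 0.1100 / 0.6544 = 0.168.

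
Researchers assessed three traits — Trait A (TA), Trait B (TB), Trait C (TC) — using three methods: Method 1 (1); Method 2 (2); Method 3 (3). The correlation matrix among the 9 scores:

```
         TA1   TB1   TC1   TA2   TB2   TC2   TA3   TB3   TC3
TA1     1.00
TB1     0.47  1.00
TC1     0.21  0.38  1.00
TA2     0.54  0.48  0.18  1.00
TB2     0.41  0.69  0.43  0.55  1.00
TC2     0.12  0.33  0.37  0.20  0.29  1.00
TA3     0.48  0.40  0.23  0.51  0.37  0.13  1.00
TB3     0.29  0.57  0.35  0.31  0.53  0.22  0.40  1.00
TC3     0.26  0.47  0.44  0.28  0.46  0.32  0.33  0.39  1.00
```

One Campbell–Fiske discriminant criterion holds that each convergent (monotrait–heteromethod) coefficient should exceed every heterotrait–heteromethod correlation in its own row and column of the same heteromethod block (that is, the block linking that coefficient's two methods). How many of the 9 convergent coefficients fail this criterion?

3

Convergent coefficients and their comparison sets:
TA (methods 1·2): 0.54 vs {0.41, 0.48, 0.12, 0.18} → pass.
TA (methods 1·3): 0.48 vs {0.29, 0.40, 0.26, 0.23} → pass.
TA (methods 2·3): 0.51 vs {0.31, 0.37, 0.28, 0.13} → pass.
TB (methods 1·2): 0.69 vs {0.48, 0.41, 0.33, 0.43} → pass.
TB (methods 1·3): 0.57 vs {0.40, 0.29, 0.47, 0.35} → pass.
TB (methods 2·3): 0.53 vs {0.37, 0.31, 0.46, 0.22} → pass.
TC (methods 1·2): 0.37 vs {0.18, 0.12, 0.43, 0.33} → fail.
TC (methods 1·3): 0.44 vs {0.23, 0.26, 0.35, 0.47} → fail.
TC (methods 2·3): 0.32 vs {0.13, 0.28, 0.22, 0.46} → fail.
3 of 9 fail.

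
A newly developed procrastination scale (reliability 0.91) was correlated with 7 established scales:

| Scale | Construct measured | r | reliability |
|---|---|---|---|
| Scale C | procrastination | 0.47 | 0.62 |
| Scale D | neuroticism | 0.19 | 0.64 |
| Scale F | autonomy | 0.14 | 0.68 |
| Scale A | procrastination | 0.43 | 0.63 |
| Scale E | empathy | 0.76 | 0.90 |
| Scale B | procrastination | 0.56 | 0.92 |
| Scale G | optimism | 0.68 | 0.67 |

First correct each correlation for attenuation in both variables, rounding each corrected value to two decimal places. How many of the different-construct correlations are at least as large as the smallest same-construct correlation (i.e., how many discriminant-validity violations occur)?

Disattenuated r (r / √(r_scale · r_new)):
  Scale C (conv): 0.47 / √(0.62·0.91) = 0.63
  Scale D (disc): 0.19 / √(0.64·0.91) = 0.25
  Scale F (disc): 0.14 / √(0.68·0.91) = 0.18
  Scale A (conv): 0.43 / √(0.63·0.91) = 0.57
  Scale E (disc): 0.76 / √(0.90·0.91) = 0.84
  Scale B (conv): 0.56 / √(0.92·0.91) = 0.61
  Scale G (disc): 0.68 / √(0.67·0.91) = 0.87
Smallest convergent = 0.57. Discriminant values: 0.25, 0.18, 0.84, 0.87; count ≥ 0.57 → 2.

2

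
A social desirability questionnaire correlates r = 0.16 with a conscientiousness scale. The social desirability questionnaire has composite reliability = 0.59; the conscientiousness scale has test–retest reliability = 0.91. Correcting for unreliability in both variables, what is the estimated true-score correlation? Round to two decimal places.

0.22

r_true = r_obs / √(r_xx · r_yy) = 0.16 / √(0.59 × 0.91) = 0.16 / √0.5369 = 0.16 / 0.7327 ≈ 0.22.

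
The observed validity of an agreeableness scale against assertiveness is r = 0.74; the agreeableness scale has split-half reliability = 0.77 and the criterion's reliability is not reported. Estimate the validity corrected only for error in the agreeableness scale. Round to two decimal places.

0.84

Single correction: r_c = r_obs / √r_xx = 0.74 / √0.77 = 0.74 / 0.8775 ≈ 0.84.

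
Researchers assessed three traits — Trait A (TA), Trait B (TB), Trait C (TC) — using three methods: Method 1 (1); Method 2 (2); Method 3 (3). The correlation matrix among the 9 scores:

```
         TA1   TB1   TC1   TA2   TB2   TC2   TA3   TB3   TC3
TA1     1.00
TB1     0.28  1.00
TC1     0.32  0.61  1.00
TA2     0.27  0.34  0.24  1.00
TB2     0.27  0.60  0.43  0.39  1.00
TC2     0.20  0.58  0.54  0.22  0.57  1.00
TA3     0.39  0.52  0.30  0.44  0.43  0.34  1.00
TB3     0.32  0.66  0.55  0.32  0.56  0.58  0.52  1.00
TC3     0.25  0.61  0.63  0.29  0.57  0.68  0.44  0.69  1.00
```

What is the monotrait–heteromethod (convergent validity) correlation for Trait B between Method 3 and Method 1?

Same trait (TB), different methods: r(TB3, TB1) = 0.66.

0.66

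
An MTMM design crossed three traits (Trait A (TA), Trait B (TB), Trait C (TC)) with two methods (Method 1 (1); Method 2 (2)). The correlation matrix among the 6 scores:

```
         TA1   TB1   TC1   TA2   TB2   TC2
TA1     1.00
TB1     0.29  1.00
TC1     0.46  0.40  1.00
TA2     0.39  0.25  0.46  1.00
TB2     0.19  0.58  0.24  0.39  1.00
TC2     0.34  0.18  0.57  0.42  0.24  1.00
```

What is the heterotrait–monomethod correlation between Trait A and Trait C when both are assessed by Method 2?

Different traits, same method: r(TA2, TC2) = 0.42.

0.42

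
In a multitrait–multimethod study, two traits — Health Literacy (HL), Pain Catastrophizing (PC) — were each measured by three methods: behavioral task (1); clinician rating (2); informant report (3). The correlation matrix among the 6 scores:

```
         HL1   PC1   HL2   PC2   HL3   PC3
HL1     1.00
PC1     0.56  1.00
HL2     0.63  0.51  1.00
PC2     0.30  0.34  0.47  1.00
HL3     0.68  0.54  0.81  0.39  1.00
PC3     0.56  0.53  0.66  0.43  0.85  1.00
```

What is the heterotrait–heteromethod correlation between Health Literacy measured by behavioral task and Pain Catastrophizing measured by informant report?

0.56

Different traits and methods: r(HL1, PC3) = 0.56.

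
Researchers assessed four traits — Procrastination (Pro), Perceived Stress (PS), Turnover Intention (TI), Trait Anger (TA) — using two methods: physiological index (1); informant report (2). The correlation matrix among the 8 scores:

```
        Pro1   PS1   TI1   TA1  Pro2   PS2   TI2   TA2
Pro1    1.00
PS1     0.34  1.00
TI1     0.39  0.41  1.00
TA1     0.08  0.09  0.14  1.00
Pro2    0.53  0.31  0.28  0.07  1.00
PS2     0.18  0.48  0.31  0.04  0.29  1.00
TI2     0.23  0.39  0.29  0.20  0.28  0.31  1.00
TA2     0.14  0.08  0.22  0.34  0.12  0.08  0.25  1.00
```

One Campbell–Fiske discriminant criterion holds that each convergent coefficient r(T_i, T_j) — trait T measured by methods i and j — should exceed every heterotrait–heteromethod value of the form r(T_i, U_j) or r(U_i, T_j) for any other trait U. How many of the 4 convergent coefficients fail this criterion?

Each convergent coefficient versus the relevant comparison correlations:
Pro (methods 1·2): 0.53 vs {0.18, 0.31, 0.23, 0.28, 0.14, 0.07} → pass.
PS (methods 1·2): 0.48 vs {0.31, 0.18, 0.39, 0.31, 0.08, 0.04} → pass.
TI (methods 1·2): 0.29 vs {0.28, 0.23, 0.31, 0.39, 0.22, 0.20} → fail.
TA (methods 1·2): 0.34 vs {0.07, 0.14, 0.04, 0.08, 0.20, 0.22} → pass.
1 of 4 fail.

1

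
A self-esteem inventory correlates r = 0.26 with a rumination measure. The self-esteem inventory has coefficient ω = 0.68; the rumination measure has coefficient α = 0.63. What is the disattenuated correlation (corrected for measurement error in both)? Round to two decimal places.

0.40

r_true = r_obs / √(r_xx · r_yy) = 0.26 / √(0.68 × 0.63) = 0.26 / √0.4284 = 0.26 / 0.6545 ≈ 0.40.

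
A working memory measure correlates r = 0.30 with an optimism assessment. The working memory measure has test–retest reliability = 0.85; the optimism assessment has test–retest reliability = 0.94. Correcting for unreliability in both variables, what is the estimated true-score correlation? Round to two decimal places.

0.34

r_true = r_obs / √(r_xx · r_yy) = 0.30 / √(0.85 × 0.94) = 0.30 / √0.7990 = 0.30 / 0.8939 ≈ 0.34.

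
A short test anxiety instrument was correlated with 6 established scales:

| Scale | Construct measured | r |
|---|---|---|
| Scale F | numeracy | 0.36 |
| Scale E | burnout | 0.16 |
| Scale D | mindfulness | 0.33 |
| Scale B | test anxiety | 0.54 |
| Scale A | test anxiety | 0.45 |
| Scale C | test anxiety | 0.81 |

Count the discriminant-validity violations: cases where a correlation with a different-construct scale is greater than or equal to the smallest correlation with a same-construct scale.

0

Convergent (same construct = test anxiety): Scale B, Scale A, Scale C.
Smallest convergent = 0.45. Discriminant values: 0.36, 0.16, 0.33; count ≥ 0.45 → 0.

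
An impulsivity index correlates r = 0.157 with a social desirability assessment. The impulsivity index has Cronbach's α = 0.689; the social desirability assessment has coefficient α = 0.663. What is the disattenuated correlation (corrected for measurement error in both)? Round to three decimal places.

r_true = r_obs / √(r_xx · r_yy) = 0.157 / √(0.689 × 0.663) = 0.157 / √0.456807 = 0.157 / 0.6759 ≈ 0.232.

0.232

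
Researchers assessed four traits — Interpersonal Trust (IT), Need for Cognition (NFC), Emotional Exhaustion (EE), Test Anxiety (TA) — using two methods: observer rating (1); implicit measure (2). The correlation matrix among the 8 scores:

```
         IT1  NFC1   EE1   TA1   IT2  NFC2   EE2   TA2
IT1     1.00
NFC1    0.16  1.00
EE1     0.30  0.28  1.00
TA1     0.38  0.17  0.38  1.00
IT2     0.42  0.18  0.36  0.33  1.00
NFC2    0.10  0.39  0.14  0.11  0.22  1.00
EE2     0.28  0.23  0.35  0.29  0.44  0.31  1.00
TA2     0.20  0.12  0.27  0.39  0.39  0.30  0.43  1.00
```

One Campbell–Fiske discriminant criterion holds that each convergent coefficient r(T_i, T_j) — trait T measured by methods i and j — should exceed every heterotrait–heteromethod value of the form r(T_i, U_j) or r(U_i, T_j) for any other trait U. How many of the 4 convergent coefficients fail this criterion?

1

Checking each validity diagonal entry against its comparison values:
IT (methods 1·2): 0.42 vs {0.10, 0.18, 0.28, 0.36, 0.20, 0.33} → pass.
NFC (methods 1·2): 0.39 vs {0.18, 0.10, 0.23, 0.14, 0.12, 0.11} → pass.
EE (methods 1·2): 0.35 vs {0.36, 0.28, 0.14, 0.23, 0.27, 0.29} → fail.
TA (methods 1·2): 0.39 vs {0.33, 0.20, 0.11, 0.12, 0.29, 0.27} → pass.
1 of 4 fail.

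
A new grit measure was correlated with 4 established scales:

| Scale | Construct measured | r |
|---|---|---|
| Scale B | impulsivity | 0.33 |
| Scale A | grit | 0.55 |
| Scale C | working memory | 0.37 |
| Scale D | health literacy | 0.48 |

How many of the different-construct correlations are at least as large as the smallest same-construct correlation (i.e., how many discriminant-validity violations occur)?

0

Convergent (same construct = grit): Scale A.
Smallest convergent = 0.55. Discriminant values: 0.33, 0.37, 0.48; count ≥ 0.55 → 0.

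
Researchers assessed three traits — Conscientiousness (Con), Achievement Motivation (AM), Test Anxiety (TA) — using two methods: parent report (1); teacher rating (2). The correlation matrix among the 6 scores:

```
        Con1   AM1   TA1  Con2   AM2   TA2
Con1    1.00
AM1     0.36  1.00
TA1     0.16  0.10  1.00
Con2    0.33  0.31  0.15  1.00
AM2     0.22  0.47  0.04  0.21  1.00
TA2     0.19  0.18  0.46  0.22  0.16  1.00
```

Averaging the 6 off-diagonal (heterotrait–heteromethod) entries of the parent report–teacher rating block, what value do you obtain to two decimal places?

HTHM values (method 1 × method 2): 0.22, 0.19, 0.31, 0.18, 0.15, 0.04; mean = 1.09/6 = 0.18.

0.18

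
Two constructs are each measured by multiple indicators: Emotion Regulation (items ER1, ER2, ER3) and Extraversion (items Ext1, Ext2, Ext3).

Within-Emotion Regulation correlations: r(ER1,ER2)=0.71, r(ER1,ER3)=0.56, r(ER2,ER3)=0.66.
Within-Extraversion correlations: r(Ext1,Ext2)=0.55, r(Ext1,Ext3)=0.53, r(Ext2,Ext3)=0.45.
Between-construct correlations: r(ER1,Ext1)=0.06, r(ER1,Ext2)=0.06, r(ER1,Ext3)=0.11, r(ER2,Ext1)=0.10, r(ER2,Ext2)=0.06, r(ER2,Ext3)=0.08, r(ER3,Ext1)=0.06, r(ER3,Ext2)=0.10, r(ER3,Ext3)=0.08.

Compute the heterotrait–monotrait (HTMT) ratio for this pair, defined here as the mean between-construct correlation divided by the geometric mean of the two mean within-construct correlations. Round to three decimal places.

Mean heterotrait r = 0.71/9 = 0.0789.
Mean within-ER = 1.93/3 = 0.6433; mean within-Ext = 1.53/3 = 0.5100.
Geometric mean = √(0.6433 × 0.5100) = 0.5728.
HTMT = 0.0789 / 0.5728 = 0.138.

0.138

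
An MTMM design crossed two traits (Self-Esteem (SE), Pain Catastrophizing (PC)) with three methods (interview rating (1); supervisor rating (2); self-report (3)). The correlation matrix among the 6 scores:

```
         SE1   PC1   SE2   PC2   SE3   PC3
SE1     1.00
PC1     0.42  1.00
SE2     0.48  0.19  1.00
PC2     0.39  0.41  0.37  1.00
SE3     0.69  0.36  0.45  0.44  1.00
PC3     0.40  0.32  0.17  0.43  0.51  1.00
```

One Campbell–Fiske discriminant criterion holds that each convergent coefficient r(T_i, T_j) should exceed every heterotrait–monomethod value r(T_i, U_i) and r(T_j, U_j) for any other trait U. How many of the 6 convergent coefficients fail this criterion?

Convergent coefficients and their comparison sets:
SE (methods 1·2): 0.48 vs {0.42, 0.37} → pass.
SE (methods 1·3): 0.69 vs {0.42, 0.51} → pass.
SE (methods 2·3): 0.45 vs {0.37, 0.51} → fail.
PC (methods 1·2): 0.41 vs {0.42, 0.37} → fail.
PC (methods 1·3): 0.32 vs {0.42, 0.51} → fail.
PC (methods 2·3): 0.43 vs {0.37, 0.51} → fail.
4 of 6 fail.

4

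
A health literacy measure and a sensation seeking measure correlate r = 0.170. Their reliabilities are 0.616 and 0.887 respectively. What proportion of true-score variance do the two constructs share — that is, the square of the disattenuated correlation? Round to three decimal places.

Disattenuated r = 0.170 / √(0.616 × 0.887) = 0.170 / 0.7392 = 0.2300.
Shared true-score variance = 0.2300² = 0.0529 ≈ 0.053.

0.053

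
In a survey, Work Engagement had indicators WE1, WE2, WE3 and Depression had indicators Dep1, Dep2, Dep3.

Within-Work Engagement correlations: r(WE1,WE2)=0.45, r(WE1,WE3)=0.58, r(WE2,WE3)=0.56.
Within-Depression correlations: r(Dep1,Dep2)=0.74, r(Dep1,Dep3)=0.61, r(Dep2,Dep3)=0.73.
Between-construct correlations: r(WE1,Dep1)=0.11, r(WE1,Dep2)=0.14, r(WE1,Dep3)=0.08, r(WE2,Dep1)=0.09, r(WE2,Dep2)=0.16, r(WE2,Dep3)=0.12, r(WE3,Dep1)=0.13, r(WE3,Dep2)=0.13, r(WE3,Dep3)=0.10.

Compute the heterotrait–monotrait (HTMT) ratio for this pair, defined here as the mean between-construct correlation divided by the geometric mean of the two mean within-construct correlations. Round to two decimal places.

Mean between = 1.06/9 = 0.1178.
Mean within-WE = 1.59/3 = 0.5300; mean within-Dep = 2.08/3 = 0.6933.
Geometric mean = √(0.5300 × 0.6933) = 0.6062.
HTMT = 0.1178 / 0.6062 = 0.19.

0.19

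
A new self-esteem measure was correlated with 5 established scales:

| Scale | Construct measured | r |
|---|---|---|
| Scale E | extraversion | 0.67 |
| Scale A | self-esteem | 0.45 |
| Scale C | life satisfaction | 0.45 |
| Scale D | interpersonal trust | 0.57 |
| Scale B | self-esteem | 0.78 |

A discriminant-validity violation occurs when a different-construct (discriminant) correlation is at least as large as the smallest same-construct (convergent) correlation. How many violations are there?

3

Convergent (same construct = self-esteem): Scale A, Scale B.
Smallest convergent = 0.45. Discriminant values: 0.67, 0.45, 0.57; count ≥ 0.45 → 3.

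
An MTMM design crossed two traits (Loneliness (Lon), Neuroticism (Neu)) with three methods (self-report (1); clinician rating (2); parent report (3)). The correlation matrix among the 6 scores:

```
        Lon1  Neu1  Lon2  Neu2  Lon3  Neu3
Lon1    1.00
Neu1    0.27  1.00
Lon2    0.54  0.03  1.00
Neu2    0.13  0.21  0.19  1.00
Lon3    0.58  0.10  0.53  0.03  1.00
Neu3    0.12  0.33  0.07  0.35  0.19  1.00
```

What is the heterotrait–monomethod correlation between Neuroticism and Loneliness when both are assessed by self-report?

Different traits, same method: r(Neu1, Lon1) = 0.27.

0.27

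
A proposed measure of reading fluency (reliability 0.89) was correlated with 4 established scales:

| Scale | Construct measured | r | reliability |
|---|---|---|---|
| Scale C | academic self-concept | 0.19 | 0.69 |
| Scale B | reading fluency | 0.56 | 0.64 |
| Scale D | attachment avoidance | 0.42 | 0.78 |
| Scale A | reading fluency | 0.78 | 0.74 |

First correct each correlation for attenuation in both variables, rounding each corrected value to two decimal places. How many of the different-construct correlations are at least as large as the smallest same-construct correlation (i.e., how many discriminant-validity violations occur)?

Disattenuated r (r / √(r_scale · r_new)):
  Scale C (disc): 0.19 / √(0.69·0.89) = 0.24
  Scale B (conv): 0.56 / √(0.64·0.89) = 0.74
  Scale D (disc): 0.42 / √(0.78·0.89) = 0.50
  Scale A (conv): 0.78 / √(0.74·0.89) = 0.96
Smallest convergent = 0.74. Discriminant values: 0.24, 0.50; count ≥ 0.74 → 0.

0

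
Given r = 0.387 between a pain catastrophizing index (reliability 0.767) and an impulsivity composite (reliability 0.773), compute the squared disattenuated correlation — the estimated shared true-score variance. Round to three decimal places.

0.253

Disattenuated r = 0.387 / √(0.767 × 0.773) = 0.387 / 0.7700 = 0.5026.
Shared true-score variance = 0.5026² = 0.2526 ≈ 0.253.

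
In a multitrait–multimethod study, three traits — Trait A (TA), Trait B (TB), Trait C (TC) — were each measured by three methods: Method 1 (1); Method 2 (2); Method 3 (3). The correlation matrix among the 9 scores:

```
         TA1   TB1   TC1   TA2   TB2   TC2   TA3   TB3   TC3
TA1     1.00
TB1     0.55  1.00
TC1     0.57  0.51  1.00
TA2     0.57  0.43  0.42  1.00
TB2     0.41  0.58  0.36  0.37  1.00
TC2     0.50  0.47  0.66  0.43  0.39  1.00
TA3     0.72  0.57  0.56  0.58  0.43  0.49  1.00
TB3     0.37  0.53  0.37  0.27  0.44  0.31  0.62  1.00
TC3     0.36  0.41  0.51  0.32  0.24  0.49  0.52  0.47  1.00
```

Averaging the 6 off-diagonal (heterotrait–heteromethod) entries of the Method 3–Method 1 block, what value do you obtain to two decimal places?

0.44

HTHM values (method 3 × method 1): 0.57, 0.56, 0.37, 0.37, 0.36, 0.41; mean = 2.64/6 = 0.44.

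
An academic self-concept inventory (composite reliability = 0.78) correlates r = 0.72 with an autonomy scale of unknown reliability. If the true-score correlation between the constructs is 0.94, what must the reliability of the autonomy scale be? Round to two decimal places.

r_true = r_obs / √(r_xx · r_yy) ⇒ 0.94 = 0.72 / √(0.78 · r_yy).
√(0.78 · r_yy) = 0.72 / 0.94 = 0.7660; 0.78 · r_yy = 0.5868; r_yy = 0.5868 / 0.78 ≈ 0.75.

0.75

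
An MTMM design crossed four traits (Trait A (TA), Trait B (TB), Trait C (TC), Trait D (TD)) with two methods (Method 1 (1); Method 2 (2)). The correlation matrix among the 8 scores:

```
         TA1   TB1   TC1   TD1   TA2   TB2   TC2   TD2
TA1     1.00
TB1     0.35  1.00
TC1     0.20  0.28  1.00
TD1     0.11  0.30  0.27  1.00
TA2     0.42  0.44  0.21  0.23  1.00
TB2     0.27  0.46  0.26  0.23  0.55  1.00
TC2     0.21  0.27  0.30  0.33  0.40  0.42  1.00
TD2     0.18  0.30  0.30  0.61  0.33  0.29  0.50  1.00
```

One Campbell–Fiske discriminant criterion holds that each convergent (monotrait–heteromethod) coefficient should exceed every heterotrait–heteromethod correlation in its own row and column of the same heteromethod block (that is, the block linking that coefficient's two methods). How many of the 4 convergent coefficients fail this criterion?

Convergent coefficients and their comparison sets:
TA (methods 1·2): 0.42 vs {0.27, 0.44, 0.21, 0.21, 0.18, 0.23} → fail.
TB (methods 1·2): 0.46 vs {0.44, 0.27, 0.27, 0.26, 0.30, 0.23} → pass.
TC (methods 1·2): 0.30 vs {0.21, 0.21, 0.26, 0.27, 0.30, 0.33} → fail.
TD (methods 1·2): 0.61 vs {0.23, 0.18, 0.23, 0.30, 0.33, 0.30} → pass.
2 of 4 fail.

2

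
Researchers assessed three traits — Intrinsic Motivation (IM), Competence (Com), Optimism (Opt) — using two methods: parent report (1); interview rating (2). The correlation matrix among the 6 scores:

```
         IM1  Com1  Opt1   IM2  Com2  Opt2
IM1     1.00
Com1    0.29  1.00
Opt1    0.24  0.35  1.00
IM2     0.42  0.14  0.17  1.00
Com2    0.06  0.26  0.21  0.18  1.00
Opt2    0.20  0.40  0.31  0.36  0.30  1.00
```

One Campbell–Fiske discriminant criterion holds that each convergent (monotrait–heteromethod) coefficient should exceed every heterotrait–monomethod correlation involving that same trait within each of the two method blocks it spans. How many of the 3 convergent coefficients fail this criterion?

2

Checking each validity diagonal entry against its comparison values:
IM (methods 1·2): 0.42 vs {0.29, 0.18, 0.24, 0.36} → pass.
Com (methods 1·2): 0.26 vs {0.29, 0.18, 0.35, 0.30} → fail.
Opt (methods 1·2): 0.31 vs {0.24, 0.36, 0.35, 0.30} → fail.
2 of 3 fail.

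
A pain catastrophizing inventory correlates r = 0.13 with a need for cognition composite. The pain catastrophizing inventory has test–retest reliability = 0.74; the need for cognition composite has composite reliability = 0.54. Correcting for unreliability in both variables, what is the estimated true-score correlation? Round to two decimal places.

0.21

r_true = r_obs / √(r_xx · r_yy) = 0.13 / √(0.74 × 0.54) = 0.13 / √0.3996 = 0.13 / 0.6321 ≈ 0.21.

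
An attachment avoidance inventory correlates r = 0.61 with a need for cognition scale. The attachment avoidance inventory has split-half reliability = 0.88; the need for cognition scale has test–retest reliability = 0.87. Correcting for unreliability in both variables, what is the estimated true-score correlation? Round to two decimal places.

r_true = r_obs / √(r_xx · r_yy) = 0.61 / √(0.88 × 0.87) = 0.61 / √0.7656 = 0.61 / 0.8750 ≈ 0.70.

0.70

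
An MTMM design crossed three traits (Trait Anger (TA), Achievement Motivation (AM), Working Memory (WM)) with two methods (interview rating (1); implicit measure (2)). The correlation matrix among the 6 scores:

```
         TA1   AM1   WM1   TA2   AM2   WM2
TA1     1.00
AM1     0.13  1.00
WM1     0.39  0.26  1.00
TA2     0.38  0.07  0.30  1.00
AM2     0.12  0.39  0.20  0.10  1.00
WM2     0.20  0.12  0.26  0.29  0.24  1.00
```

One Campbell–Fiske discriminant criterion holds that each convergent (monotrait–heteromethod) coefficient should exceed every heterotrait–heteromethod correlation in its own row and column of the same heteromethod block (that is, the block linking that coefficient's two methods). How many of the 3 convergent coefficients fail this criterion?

Convergent coefficients and their comparison sets:
TA (methods 1·2): 0.38 vs {0.12, 0.07, 0.20, 0.30} → pass.
AM (methods 1·2): 0.39 vs {0.07, 0.12, 0.12, 0.20} → pass.
WM (methods 1·2): 0.26 vs {0.30, 0.20, 0.20, 0.12} → fail.
1 of 3 fail.

1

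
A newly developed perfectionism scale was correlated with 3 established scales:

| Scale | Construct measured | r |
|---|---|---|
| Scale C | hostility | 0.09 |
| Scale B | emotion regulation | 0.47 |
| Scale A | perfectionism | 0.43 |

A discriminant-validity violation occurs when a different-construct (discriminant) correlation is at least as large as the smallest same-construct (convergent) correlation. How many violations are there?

1

Convergent (same construct = perfectionism): Scale A.
Smallest convergent = 0.43. Discriminant values: 0.09, 0.47; count ≥ 0.43 → 1.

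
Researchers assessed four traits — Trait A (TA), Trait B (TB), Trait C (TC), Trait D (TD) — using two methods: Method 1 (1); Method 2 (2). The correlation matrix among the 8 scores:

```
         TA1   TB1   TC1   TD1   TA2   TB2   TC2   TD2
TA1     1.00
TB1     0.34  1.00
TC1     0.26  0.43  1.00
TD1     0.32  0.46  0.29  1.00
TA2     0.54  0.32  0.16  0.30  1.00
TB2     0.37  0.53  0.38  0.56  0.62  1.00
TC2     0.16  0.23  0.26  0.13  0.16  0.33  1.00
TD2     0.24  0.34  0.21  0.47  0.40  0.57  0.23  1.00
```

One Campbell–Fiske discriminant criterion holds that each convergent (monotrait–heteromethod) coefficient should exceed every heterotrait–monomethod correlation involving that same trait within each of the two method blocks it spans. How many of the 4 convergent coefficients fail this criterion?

Checking each validity diagonal entry against its comparison values:
TA (methods 1·2): 0.54 vs {0.34, 0.62, 0.26, 0.16, 0.32, 0.40} → fail.
TB (methods 1·2): 0.53 vs {0.34, 0.62, 0.43, 0.33, 0.46, 0.57} → fail.
TC (methods 1·2): 0.26 vs {0.26, 0.16, 0.43, 0.33, 0.29, 0.23} → fail.
TD (methods 1·2): 0.47 vs {0.32, 0.40, 0.46, 0.57, 0.29, 0.23} → fail.
4 of 4 fail.

4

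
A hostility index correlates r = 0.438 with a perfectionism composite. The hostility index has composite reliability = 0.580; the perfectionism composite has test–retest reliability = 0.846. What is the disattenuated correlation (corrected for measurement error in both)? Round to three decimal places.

r_true = r_obs / √(r_xx · r_yy) = 0.438 / √(0.580 × 0.846) = 0.438 / √0.490680 = 0.438 / 0.7005 ≈ 0.625.

0.625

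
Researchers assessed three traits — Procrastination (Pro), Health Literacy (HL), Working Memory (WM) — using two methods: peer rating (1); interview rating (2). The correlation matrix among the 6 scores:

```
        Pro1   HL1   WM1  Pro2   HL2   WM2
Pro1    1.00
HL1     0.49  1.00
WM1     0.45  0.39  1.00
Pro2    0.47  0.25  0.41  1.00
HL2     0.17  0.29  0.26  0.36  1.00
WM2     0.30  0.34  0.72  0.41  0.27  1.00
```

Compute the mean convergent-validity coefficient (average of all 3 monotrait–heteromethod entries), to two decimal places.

0.49

Convergent values: 0.47, 0.29, 0.72; mean = 1.48/3 = 0.49.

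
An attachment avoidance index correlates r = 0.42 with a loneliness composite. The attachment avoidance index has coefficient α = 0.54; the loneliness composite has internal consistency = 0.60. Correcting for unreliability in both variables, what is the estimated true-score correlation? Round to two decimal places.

0.74

r_true = r_obs / √(r_xx · r_yy) = 0.42 / √(0.54 × 0.60) = 0.42 / √0.3240 = 0.42 / 0.5692 ≈ 0.74.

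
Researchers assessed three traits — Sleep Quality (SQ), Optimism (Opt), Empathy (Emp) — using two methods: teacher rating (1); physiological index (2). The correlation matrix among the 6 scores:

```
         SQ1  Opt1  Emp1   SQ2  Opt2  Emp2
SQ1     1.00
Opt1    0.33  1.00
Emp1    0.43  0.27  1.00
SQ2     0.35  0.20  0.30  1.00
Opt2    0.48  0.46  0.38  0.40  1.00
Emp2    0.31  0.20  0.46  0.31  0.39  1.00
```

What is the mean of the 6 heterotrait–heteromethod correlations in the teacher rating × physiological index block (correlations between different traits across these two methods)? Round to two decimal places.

0.31

HTHM values (method 1 × method 2): 0.48, 0.31, 0.20, 0.20, 0.30, 0.38; mean = 1.87/6 = 0.31.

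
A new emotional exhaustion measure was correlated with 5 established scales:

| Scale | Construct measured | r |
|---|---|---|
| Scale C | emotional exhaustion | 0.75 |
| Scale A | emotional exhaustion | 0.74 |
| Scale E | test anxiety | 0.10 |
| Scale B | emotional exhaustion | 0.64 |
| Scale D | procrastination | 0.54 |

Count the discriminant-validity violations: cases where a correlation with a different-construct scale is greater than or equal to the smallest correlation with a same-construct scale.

0

Convergent (same construct = emotional exhaustion): Scale C, Scale A, Scale B.
Smallest convergent = 0.64. Discriminant values: 0.10, 0.54; count ≥ 0.64 → 0.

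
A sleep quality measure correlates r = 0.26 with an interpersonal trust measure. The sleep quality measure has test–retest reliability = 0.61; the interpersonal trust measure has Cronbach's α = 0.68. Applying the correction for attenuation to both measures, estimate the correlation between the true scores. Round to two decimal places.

r_true = r_obs / √(r_xx · r_yy) = 0.26 / √(0.61 × 0.68) = 0.26 / √0.4148 = 0.26 / 0.6440 ≈ 0.40.

0.40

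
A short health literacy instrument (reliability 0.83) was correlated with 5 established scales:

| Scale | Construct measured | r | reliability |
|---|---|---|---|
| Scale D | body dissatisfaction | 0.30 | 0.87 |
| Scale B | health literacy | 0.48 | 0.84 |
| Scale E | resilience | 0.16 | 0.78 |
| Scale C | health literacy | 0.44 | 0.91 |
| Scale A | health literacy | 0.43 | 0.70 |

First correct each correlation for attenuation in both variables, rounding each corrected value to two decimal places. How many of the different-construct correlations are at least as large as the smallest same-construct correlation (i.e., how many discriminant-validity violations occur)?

0

Disattenuated r (r / √(r_scale · r_new)):
  Scale D (disc): 0.30 / √(0.87·0.83) = 0.35
  Scale B (conv): 0.48 / √(0.84·0.83) = 0.57
  Scale E (disc): 0.16 / √(0.78·0.83) = 0.20
  Scale C (conv): 0.44 / √(0.91·0.83) = 0.51
  Scale A (conv): 0.43 / √(0.70·0.83) = 0.56
Smallest convergent = 0.51. Discriminant values: 0.35, 0.20; count ≥ 0.51 → 0.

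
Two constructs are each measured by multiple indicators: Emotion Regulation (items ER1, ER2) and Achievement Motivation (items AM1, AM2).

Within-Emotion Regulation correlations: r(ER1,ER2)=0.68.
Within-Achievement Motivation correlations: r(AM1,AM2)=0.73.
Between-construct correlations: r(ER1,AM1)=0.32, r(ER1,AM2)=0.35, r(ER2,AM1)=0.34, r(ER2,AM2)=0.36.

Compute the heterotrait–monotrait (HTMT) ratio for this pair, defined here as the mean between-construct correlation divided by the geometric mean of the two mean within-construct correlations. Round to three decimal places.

Mean heterotrait r = 1.37/4 = 0.3425.
Mean within-ER = 0.68/1 = 0.6800; mean within-AM = 0.73/1 = 0.7300.
Geometric mean = √(0.6800 × 0.7300) = 0.7046.
HTMT = 0.3425 / 0.7046 = 0.486.

0.486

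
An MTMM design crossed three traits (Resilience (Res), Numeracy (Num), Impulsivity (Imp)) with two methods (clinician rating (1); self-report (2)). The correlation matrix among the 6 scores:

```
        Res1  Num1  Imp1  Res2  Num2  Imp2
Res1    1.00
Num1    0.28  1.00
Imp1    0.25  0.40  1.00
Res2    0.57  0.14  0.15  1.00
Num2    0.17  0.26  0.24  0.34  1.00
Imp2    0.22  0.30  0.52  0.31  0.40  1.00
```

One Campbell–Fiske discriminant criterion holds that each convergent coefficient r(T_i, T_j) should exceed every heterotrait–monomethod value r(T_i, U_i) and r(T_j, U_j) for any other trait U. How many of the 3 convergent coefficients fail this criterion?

1

Convergent coefficients and their comparison sets:
Res (methods 1·2): 0.57 vs {0.28, 0.34, 0.25, 0.31} → pass.
Num (methods 1·2): 0.26 vs {0.28, 0.34, 0.40, 0.40} → fail.
Imp (methods 1·2): 0.52 vs {0.25, 0.31, 0.40, 0.40} → pass.
1 of 3 fail.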